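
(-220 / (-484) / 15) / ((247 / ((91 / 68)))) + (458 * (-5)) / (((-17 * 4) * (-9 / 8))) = -225227 / 7524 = -29.93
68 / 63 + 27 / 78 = 2335 / 1638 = 1.43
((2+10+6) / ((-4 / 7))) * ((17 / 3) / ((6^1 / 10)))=-595 / 2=-297.50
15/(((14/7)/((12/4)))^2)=135/4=33.75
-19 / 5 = -3.80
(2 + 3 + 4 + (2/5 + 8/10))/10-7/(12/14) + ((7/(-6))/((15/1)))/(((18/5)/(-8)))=-14122/2025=-6.97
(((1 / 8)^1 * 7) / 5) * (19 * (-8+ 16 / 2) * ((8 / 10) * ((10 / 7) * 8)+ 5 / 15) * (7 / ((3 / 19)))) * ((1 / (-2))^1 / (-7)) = 0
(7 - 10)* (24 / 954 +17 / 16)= -3.26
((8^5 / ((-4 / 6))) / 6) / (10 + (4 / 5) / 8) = -81920 / 101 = -811.09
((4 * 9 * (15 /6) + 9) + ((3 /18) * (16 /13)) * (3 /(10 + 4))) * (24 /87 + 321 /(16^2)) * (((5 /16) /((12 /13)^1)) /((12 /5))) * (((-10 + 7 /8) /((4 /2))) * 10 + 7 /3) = -925.25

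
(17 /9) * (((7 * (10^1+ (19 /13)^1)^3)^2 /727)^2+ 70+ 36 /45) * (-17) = -415427487878562107367204133038839 /554117113426489220205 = -749710625809.20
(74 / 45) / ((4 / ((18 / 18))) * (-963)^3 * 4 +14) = -37 / 321500284605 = -0.00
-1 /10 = -0.10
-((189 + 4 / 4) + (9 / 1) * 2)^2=-43264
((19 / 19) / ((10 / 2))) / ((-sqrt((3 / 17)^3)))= -17 * sqrt(51) / 45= -2.70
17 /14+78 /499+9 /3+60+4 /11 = 4974567 /76846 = 64.73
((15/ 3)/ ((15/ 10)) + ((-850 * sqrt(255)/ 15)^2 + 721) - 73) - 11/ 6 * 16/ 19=46710538/ 57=819483.12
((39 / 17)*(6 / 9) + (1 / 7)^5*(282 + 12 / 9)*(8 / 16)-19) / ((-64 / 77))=41161483 / 1959216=21.01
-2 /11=-0.18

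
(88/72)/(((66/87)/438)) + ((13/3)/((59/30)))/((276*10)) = 3830363/5428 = 705.67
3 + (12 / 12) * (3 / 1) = 6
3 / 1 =3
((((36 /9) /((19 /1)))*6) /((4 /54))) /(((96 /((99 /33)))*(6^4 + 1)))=81 /197144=0.00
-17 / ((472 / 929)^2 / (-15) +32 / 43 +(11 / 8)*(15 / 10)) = -151411913040 / 24844707173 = -6.09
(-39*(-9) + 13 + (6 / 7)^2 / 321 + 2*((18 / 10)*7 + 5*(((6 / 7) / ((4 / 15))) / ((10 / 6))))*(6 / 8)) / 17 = 41667859 / 1782620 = 23.37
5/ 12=0.42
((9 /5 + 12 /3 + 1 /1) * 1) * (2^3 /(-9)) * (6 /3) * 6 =-1088 /15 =-72.53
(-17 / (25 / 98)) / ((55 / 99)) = -14994 / 125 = -119.95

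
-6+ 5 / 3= -13 / 3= -4.33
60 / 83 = 0.72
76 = 76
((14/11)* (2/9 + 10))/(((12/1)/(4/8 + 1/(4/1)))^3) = 161/50688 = 0.00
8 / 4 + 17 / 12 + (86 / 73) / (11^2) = 3.43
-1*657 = -657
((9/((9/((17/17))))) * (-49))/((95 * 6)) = -49/570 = -0.09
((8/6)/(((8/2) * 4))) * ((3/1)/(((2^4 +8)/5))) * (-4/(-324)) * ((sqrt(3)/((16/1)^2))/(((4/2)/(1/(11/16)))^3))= 5 * sqrt(3)/5174928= 0.00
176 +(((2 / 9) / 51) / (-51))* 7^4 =4115182 / 23409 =175.79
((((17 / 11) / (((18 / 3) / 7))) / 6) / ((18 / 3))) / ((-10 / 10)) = -0.05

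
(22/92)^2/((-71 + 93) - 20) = 0.03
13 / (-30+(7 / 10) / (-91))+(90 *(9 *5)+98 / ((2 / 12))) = 18091148 / 3901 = 4637.57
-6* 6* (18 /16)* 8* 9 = -2916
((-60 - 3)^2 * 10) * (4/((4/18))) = 714420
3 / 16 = 0.19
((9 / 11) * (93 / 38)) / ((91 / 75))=62775 / 38038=1.65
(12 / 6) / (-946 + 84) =-1 / 431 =-0.00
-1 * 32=-32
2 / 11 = 0.18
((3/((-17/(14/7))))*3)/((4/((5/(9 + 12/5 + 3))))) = -25/272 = -0.09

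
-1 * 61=-61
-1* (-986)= 986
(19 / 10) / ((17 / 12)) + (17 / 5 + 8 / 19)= 8337 / 1615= 5.16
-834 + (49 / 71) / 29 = -1717157 / 2059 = -833.98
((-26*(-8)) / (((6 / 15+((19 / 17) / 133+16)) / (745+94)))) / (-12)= -1996820 / 2253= -886.29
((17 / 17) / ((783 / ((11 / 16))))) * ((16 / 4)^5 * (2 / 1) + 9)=22627 / 12528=1.81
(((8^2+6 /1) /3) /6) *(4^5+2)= 3990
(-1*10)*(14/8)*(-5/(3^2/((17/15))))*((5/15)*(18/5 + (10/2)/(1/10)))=15946/81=196.86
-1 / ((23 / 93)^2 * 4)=-8649 / 2116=-4.09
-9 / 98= -0.09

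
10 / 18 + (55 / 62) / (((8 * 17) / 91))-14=-12.85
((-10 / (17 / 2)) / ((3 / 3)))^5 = -3200000 / 1419857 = -2.25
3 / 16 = 0.19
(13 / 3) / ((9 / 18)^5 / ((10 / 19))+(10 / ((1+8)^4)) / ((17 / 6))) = 51554880 / 712801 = 72.33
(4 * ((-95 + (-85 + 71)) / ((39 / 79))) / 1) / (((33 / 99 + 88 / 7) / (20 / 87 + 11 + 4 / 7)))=-247549028 / 306501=-807.66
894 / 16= 447 / 8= 55.88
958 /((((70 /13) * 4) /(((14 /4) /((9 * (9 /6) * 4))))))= 6227 /2160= 2.88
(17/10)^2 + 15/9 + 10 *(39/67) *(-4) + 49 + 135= 3321989/20100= 165.27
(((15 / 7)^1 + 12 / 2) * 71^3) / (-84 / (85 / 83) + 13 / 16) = -1460276880 / 40691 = -35886.97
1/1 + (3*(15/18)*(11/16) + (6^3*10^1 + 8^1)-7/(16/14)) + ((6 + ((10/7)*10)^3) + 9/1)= 55923221/10976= 5095.05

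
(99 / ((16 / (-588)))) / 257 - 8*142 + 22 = -1159745 / 1028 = -1128.16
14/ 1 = 14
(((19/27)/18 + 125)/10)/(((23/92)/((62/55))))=3767678/66825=56.38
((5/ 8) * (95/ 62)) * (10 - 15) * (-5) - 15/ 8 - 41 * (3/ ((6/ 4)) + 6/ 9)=-129853/ 1488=-87.27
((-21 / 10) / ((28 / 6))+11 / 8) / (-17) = -37 / 680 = -0.05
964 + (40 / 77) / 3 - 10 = 220414 / 231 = 954.17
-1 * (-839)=839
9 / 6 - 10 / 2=-7 / 2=-3.50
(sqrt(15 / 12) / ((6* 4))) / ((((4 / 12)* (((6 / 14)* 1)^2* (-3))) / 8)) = -49* sqrt(5) / 54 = -2.03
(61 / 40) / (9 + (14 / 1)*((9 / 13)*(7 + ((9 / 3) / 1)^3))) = 793 / 176040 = 0.00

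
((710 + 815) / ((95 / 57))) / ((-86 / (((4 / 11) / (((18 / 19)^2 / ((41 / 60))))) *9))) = -902861 / 34056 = -26.51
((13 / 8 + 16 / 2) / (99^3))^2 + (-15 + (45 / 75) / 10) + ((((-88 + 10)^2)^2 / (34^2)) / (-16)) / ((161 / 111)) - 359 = -1015828037054547608071 / 579254609870798400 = -1753.68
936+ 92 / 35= 32852 / 35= 938.63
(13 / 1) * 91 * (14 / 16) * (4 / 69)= 8281 / 138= 60.01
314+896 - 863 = 347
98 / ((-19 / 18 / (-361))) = 33516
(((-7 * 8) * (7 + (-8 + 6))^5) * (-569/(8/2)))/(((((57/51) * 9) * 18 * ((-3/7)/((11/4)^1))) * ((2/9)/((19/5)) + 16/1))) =-16292959375/296568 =-54938.36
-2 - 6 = -8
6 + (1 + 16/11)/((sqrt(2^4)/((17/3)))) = 417/44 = 9.48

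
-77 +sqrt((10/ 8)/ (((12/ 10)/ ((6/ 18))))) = -77 +5* sqrt(2)/ 12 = -76.41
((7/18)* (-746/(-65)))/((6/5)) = 2611/702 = 3.72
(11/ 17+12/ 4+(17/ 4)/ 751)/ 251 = 186537/ 12818068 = 0.01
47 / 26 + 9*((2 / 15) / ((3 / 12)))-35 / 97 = 78773 / 12610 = 6.25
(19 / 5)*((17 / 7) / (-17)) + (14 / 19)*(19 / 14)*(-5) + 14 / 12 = -919 / 210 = -4.38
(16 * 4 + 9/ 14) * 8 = 3620/ 7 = 517.14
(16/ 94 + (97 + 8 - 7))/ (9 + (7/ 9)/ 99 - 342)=-2055537/ 6972356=-0.29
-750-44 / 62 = -23272 / 31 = -750.71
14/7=2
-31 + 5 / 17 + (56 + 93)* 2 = 4544 / 17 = 267.29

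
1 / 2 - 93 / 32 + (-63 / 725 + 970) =22446159 / 23200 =967.51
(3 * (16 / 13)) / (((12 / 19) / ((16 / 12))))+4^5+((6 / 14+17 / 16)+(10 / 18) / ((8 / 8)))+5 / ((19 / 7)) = 257860361 / 248976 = 1035.68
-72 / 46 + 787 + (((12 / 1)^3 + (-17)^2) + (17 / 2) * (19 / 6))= 780901 / 276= 2829.35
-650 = -650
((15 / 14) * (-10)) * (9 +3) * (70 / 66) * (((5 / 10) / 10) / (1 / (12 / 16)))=-225 / 44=-5.11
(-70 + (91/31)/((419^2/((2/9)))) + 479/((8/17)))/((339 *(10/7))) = 1.96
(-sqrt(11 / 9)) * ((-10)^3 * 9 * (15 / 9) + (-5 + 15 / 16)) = 240065 * sqrt(11) / 48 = 16587.62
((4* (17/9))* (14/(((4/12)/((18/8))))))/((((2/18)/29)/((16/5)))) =2981664/5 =596332.80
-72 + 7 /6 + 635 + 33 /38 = 32207 /57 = 565.04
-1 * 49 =-49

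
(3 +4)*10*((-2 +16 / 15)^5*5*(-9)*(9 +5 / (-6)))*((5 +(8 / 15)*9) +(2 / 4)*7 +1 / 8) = 4127597516 / 16875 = 244598.37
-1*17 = -17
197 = 197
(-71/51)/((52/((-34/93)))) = 71/7254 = 0.01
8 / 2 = 4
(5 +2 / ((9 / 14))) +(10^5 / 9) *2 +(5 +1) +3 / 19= 1267480 / 57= 22236.49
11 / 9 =1.22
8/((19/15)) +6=234/19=12.32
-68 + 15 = -53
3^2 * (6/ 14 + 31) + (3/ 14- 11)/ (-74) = 293191/ 1036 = 283.00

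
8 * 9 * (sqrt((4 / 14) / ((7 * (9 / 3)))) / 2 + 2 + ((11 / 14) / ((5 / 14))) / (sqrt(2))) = 12 * sqrt(6) / 7 + 396 * sqrt(2) / 5 + 144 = 260.20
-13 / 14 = -0.93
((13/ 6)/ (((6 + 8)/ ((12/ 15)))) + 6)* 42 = 1286/ 5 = 257.20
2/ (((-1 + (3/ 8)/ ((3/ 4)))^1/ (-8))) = 32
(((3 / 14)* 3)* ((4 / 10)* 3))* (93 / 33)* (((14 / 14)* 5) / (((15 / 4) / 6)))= 17.39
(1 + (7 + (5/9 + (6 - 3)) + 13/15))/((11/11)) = 559/45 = 12.42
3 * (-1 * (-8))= 24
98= 98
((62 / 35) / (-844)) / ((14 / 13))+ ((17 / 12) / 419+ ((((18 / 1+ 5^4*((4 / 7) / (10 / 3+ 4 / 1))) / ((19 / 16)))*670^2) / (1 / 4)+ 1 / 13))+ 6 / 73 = 100857980.75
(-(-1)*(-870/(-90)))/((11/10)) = 290/33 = 8.79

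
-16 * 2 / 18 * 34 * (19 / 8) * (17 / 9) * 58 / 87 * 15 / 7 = -219640 / 567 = -387.37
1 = 1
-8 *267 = -2136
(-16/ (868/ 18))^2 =5184/ 47089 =0.11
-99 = -99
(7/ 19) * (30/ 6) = 35/ 19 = 1.84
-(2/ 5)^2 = -4/ 25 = -0.16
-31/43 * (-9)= 279/43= 6.49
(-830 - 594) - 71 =-1495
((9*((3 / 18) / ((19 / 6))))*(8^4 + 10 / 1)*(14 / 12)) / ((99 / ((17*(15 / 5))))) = 244307 / 209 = 1168.93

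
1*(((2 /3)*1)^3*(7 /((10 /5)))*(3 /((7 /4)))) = 16 /9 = 1.78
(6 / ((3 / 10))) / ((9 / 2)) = 40 / 9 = 4.44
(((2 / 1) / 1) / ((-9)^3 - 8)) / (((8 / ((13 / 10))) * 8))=-13 / 235840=-0.00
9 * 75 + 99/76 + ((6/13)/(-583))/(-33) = 4285083383/6336044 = 676.30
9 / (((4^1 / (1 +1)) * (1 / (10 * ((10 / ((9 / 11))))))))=550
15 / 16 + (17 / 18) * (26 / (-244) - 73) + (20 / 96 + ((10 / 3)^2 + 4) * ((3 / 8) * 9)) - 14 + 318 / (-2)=-556025 / 2928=-189.90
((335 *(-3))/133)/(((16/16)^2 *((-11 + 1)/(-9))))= -1809/266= -6.80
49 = 49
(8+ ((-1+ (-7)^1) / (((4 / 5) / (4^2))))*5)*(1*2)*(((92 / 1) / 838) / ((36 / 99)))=-200376 / 419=-478.22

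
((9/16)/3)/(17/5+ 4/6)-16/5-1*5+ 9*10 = 399409/4880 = 81.85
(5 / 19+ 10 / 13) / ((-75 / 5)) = -17 / 247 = -0.07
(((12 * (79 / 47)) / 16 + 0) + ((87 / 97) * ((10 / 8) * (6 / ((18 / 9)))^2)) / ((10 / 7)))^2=92163852225 / 1330206784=69.29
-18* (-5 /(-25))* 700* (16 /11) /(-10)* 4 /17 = 16128 /187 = 86.25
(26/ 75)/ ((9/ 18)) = 52/ 75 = 0.69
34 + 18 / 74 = 34.24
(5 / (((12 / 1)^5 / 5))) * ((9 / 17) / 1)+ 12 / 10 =2820221 / 2350080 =1.20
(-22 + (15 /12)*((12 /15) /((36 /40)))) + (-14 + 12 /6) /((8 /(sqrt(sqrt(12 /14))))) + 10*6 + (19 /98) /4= -3*6^(1 /4)*7^(3 /4) /14 + 138155 /3528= 37.72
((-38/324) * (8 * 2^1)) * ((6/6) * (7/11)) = -1064/891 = -1.19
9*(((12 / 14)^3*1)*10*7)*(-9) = -174960 / 49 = -3570.61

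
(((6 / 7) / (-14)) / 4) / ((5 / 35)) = -3 / 28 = -0.11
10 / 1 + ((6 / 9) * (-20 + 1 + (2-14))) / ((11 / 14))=-538 / 33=-16.30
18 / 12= 3 / 2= 1.50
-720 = -720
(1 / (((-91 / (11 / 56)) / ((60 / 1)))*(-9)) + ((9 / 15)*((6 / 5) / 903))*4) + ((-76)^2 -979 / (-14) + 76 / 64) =192190605407 / 32869200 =5847.13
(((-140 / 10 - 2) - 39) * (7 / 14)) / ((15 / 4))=-22 / 3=-7.33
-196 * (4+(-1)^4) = -980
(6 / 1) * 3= 18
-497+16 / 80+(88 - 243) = -3259 / 5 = -651.80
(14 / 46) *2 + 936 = 21542 / 23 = 936.61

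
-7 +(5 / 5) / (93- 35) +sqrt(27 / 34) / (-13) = -405 / 58- 3* sqrt(102) / 442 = -7.05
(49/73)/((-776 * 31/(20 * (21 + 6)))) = -6615/439022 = -0.02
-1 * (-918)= 918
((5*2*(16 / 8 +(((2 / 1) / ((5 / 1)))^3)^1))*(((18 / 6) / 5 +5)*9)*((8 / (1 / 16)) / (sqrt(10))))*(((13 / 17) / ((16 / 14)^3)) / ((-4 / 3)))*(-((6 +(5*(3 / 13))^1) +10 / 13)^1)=861356349*sqrt(10) / 21250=128181.08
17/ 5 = 3.40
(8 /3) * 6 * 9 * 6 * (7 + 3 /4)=6696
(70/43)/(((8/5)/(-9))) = -1575/172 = -9.16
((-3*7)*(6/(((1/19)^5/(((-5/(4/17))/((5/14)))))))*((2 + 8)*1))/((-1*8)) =-23204142753.75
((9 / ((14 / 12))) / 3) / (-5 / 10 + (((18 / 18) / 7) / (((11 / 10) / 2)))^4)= -180787068 / 34833041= -5.19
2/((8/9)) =9/4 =2.25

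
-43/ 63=-0.68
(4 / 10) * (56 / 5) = 112 / 25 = 4.48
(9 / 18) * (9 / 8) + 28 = 457 / 16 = 28.56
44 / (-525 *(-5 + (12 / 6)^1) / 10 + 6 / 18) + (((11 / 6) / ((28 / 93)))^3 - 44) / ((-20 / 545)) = -3295179612395 / 665233408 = -4953.42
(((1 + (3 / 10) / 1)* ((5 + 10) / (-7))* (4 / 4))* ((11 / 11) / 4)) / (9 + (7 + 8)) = -13 / 448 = -0.03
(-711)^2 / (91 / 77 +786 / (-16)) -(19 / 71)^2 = -224254682827 / 21267979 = -10544.24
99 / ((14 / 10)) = 495 / 7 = 70.71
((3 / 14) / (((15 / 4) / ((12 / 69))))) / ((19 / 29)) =0.02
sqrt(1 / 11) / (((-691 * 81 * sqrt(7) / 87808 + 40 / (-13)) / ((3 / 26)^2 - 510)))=-5501130780096 * sqrt(77) / 1232906453071 + 345209691832320 * sqrt(11) / 16027783889923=32.28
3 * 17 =51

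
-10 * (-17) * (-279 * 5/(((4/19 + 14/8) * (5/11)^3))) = -959565816/745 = -1288007.81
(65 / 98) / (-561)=-65 / 54978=-0.00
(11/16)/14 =11/224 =0.05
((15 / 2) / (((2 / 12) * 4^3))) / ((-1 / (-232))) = 1305 / 8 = 163.12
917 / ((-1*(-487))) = 917 / 487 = 1.88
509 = 509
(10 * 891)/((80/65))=57915/8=7239.38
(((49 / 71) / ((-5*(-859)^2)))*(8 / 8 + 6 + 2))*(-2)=882 / 261947755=0.00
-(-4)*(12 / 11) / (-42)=-8 / 77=-0.10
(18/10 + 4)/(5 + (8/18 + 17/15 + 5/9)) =87/107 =0.81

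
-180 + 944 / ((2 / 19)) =8788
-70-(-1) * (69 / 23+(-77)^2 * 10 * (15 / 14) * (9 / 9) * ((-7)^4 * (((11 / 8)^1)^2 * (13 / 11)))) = 21810859787 / 64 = 340794684.17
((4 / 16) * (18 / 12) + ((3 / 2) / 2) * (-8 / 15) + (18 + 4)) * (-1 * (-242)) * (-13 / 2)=-1382667 / 40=-34566.68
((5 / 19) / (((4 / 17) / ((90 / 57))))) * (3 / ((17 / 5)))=1125 / 722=1.56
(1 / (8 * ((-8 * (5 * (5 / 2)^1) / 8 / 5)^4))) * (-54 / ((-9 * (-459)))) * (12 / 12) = -4 / 95625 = -0.00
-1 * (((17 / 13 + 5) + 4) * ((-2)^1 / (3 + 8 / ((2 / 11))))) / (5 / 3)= 804 / 3055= 0.26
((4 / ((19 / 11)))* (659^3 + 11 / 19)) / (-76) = -59813956532 / 6859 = -8720506.86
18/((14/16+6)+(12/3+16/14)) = 1008/673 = 1.50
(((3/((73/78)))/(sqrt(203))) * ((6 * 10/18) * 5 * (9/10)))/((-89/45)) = -157950 * sqrt(203)/1318891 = -1.71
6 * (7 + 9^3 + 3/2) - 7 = 4418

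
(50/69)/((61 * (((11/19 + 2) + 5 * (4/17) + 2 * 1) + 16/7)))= 113050/76523829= 0.00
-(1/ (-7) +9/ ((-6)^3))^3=29791/ 4741632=0.01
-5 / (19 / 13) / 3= -65 / 57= -1.14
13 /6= 2.17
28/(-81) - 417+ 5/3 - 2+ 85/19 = -635923/1539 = -413.21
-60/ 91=-0.66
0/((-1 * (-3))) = 0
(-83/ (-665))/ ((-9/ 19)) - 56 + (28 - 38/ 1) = -20873/ 315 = -66.26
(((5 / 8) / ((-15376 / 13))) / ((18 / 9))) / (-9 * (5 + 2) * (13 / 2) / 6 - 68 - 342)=65 / 117657152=0.00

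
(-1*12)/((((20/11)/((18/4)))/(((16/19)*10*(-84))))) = 399168/19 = 21008.84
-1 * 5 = -5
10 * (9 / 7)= 90 / 7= 12.86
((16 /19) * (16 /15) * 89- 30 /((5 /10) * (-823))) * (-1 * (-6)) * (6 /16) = 14076249 /78185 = 180.04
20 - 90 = -70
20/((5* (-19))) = -4/19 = -0.21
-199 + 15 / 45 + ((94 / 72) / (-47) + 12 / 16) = -3563 / 18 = -197.94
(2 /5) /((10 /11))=11 /25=0.44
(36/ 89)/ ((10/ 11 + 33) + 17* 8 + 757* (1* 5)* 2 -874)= 132/ 2240575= 0.00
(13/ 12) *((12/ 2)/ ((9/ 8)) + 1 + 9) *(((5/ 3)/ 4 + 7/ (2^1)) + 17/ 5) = 131261/ 1080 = 121.54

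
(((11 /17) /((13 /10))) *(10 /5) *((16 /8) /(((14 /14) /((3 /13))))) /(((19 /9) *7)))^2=141134400 /146007287881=0.00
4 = 4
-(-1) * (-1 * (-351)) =351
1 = 1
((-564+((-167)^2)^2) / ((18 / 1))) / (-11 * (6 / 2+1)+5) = -777795757 / 702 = -1107971.16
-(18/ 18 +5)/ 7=-6/ 7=-0.86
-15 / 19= -0.79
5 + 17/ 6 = 47/ 6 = 7.83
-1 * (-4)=4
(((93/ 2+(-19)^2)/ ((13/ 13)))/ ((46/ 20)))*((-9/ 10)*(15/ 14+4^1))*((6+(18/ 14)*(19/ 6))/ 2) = -73430685/ 18032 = -4072.24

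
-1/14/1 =-1/14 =-0.07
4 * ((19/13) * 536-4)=40528/13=3117.54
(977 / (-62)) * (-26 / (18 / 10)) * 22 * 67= 93606370 / 279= 335506.70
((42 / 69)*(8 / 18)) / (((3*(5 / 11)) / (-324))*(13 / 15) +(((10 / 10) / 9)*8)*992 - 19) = 22176 / 70723321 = 0.00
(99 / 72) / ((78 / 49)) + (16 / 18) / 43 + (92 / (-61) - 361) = -1775665153 / 4910256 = -361.62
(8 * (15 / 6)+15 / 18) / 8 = 125 / 48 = 2.60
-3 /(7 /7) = -3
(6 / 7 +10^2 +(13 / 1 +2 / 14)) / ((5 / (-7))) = -798 / 5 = -159.60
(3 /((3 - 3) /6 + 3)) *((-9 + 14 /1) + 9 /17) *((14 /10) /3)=658 /255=2.58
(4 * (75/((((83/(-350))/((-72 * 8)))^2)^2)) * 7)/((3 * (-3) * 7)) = -55060589445120000000000/47458321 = -1160188314397384.60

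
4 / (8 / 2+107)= 4 / 111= 0.04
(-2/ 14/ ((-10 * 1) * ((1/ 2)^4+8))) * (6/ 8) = 0.00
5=5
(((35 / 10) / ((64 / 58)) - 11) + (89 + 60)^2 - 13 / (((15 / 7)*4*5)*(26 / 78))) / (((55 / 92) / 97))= 79217497989 / 22000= 3600795.36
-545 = -545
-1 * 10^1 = -10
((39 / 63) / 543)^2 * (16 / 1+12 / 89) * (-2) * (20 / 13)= -746720 / 11572528401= -0.00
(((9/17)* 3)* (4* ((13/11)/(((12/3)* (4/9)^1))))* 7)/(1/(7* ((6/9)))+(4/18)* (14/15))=20896785/298078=70.11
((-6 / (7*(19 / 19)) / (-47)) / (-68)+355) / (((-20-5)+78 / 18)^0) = 3971027 / 11186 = 355.00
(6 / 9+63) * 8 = 1528 / 3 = 509.33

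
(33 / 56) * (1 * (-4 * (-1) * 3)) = 7.07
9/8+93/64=165/64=2.58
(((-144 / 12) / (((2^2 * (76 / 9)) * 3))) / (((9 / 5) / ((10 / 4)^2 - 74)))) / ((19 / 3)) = 4065 / 5776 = 0.70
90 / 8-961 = -3799 / 4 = -949.75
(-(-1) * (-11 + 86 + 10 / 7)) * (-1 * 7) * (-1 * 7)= 3745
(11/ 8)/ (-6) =-11/ 48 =-0.23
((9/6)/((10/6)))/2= 9/20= 0.45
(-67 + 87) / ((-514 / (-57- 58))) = 1150 / 257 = 4.47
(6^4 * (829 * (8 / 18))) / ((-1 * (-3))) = 159168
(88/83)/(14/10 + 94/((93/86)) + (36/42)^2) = 2005080/168425177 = 0.01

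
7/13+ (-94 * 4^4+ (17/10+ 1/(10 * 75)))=-117301081/4875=-24061.76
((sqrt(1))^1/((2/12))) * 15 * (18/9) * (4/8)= 90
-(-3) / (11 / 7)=1.91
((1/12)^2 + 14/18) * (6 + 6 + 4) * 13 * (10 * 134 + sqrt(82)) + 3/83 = 1469 * sqrt(82)/9 + 163382207/747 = 220195.85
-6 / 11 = -0.55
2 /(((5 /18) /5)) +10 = 46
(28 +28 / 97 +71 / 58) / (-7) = -166039 / 39382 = -4.22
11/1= 11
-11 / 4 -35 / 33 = -503 / 132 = -3.81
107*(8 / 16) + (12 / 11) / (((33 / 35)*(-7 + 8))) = 13227 / 242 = 54.66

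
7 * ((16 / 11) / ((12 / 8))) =224 / 33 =6.79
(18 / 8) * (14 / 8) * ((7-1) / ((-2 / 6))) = -567 / 8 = -70.88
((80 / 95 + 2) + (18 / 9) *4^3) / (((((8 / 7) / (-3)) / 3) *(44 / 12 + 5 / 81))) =-276.36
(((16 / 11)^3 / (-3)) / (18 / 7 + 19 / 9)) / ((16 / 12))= -64512 / 392645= -0.16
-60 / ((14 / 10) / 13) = -3900 / 7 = -557.14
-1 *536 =-536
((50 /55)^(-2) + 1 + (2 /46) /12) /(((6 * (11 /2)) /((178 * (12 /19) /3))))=2718772 /1081575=2.51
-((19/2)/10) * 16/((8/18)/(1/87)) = -57/145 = -0.39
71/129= 0.55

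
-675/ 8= -84.38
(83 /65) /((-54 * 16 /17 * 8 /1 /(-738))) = 57851 /24960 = 2.32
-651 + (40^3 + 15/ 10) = 126701/ 2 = 63350.50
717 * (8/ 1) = 5736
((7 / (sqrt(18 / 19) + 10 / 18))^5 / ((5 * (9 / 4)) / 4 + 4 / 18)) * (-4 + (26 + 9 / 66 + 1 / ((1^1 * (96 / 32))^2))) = -1122396403604350933107000 / 232213845404841179 + 16602941511363501924840 * sqrt(38) / 21110349582258289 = 14749.56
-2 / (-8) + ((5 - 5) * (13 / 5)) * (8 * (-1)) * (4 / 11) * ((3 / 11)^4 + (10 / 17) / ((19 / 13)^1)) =1 / 4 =0.25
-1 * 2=-2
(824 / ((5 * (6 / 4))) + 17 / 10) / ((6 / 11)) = 36817 / 180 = 204.54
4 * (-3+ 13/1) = 40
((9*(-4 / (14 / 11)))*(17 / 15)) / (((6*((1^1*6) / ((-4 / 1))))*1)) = 374 / 105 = 3.56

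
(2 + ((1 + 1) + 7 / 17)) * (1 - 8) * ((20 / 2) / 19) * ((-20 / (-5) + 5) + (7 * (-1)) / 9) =-129500 / 969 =-133.64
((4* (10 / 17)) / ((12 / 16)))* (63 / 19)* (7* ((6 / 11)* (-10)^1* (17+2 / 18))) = -2195200 / 323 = -6796.28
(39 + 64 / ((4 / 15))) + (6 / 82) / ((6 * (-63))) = 1441313 / 5166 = 279.00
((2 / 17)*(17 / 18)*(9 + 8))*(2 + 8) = 170 / 9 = 18.89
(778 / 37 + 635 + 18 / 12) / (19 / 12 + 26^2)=291942 / 300847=0.97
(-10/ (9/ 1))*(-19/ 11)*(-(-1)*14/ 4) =665/ 99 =6.72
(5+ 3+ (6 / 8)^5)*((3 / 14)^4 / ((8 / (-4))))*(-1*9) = 0.08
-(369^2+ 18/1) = -136179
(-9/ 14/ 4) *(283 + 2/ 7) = -17847/ 392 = -45.53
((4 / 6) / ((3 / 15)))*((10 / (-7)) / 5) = -20 / 21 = -0.95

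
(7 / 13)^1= 7 / 13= 0.54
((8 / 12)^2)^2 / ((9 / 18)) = 32 / 81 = 0.40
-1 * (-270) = 270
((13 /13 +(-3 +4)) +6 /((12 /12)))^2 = 64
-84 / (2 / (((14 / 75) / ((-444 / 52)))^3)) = 84399952 / 192323109375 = 0.00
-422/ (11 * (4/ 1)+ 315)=-422/ 359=-1.18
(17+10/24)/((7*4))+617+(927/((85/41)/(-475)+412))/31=10324638555613/16714794768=617.69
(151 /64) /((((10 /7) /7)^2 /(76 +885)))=348411511 /6400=54439.30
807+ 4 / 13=10495 / 13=807.31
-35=-35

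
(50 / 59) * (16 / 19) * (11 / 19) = 8800 / 21299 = 0.41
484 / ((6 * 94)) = 121 / 141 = 0.86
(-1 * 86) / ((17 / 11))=-946 / 17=-55.65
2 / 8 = 1 / 4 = 0.25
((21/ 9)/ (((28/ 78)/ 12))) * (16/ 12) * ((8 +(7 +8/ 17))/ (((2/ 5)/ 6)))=24134.12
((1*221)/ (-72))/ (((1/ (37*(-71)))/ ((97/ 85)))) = 3312647/ 360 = 9201.80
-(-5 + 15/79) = 380/79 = 4.81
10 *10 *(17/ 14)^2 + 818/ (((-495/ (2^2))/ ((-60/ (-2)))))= -82231/ 1617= -50.85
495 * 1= 495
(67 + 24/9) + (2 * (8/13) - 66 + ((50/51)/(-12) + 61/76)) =849295/151164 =5.62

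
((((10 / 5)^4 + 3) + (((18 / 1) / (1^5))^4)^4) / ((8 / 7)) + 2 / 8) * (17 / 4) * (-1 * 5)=-72256521002473579818195 / 32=-2258016281327299369318.59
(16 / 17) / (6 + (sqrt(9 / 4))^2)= 64 / 561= 0.11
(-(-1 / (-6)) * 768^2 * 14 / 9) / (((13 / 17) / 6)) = -15597568 / 13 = -1199812.92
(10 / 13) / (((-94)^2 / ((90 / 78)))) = 0.00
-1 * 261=-261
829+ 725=1554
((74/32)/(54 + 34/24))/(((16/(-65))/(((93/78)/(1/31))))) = -6.27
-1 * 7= -7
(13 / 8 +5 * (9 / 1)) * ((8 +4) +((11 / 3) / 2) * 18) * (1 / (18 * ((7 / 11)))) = 20515 / 112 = 183.17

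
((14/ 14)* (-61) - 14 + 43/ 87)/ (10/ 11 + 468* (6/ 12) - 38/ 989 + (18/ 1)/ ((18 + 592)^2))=-13119813991900/ 41358690211557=-0.32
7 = 7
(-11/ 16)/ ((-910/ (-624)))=-33/ 70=-0.47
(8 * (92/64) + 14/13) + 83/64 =11543/832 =13.87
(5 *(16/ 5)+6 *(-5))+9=-5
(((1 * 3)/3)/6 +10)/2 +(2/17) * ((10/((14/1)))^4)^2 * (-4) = 5940598637/1176019404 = 5.05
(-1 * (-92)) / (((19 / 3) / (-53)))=-14628 / 19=-769.89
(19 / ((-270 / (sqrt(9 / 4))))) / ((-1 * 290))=0.00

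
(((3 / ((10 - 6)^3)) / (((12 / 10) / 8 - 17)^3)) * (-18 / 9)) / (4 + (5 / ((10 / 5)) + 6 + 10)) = 100 / 114818259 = 0.00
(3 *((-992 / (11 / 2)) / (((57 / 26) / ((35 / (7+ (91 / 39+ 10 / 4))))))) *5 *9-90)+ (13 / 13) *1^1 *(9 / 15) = -2443977033 / 74195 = -32939.92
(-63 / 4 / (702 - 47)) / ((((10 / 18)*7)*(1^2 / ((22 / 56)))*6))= -297 / 733600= -0.00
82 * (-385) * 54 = -1704780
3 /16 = 0.19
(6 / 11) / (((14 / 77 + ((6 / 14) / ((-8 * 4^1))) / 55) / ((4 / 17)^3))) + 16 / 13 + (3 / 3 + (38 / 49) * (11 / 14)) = 141099911704 / 49006108879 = 2.88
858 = 858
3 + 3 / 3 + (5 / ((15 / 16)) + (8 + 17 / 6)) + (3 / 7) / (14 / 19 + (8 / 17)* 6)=244966 / 12075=20.29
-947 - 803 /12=-12167 /12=-1013.92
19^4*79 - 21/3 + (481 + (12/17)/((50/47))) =4375729307/425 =10295833.66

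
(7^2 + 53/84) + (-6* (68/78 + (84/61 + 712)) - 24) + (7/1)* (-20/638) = -90523444105/21249228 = -4260.08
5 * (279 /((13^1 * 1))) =1395 /13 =107.31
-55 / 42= -1.31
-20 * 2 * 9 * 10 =-3600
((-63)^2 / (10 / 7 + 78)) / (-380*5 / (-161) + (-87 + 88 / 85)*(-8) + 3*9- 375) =14081865 / 99061408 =0.14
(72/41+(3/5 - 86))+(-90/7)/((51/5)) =-84.90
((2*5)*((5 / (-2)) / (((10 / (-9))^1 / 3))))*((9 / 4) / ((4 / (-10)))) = -6075 / 16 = -379.69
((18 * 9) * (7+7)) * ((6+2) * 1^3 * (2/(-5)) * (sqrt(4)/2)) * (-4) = 145152/5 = 29030.40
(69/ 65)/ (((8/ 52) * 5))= 69/ 50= 1.38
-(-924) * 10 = 9240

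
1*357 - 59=298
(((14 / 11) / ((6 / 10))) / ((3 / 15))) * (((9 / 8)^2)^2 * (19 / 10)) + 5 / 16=1468435 / 45056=32.59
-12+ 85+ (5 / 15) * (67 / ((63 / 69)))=6140 / 63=97.46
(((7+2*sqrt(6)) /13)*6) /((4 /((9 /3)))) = 9*sqrt(6) /13+63 /26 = 4.12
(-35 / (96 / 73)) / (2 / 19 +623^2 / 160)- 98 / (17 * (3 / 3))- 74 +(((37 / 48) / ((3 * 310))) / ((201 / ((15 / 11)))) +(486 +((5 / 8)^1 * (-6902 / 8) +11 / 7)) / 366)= -18766952096454190687 / 234831172234671936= -79.92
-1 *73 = -73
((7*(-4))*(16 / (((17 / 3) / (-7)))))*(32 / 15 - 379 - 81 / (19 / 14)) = -390171712 / 1615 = -241592.39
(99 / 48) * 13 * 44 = 4719 / 4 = 1179.75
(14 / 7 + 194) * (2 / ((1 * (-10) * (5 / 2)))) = -392 / 25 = -15.68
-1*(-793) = 793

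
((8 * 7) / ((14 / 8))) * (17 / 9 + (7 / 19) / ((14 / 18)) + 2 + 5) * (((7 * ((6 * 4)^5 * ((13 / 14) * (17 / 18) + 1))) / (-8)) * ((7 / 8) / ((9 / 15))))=-108562657280 / 19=-5713824067.37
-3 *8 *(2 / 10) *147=-3528 / 5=-705.60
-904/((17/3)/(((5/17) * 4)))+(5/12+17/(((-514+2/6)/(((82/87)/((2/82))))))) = -29220810787/154981452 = -188.54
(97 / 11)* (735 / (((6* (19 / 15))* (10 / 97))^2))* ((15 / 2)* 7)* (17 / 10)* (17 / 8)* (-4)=-4071174141195 / 508288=-8009581.46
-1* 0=0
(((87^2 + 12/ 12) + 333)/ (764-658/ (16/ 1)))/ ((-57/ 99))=-2086392/ 109877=-18.99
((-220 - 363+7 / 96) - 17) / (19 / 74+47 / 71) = -151296811 / 231696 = -653.00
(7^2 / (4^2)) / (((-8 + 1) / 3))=-21 / 16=-1.31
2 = 2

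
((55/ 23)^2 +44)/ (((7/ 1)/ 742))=2787906/ 529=5270.14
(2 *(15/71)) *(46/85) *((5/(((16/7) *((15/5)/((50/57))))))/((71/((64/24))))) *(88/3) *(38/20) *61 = 43212400/2313819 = 18.68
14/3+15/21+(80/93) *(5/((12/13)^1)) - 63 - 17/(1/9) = -205.96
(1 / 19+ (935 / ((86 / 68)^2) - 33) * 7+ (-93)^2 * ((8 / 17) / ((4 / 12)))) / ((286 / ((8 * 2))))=76785991296 / 85403461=899.10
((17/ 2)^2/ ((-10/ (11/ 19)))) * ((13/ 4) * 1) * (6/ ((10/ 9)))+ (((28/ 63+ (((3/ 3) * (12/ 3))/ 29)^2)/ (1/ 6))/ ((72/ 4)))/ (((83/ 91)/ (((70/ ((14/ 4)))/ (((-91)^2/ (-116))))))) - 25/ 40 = -6659460308671/ 89892784800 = -74.08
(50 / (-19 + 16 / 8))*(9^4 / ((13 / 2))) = -656100 / 221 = -2968.78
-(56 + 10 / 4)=-117 / 2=-58.50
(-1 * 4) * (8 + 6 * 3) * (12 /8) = -156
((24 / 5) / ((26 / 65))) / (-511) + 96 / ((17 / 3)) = 146964 / 8687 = 16.92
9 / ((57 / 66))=198 / 19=10.42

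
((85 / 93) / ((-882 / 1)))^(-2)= 6728264676 / 7225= 931247.71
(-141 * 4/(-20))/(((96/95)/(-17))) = -15181/32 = -474.41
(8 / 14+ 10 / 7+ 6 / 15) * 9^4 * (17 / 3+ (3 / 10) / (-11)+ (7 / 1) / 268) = 89211.44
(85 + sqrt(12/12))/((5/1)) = 86/5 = 17.20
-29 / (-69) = 0.42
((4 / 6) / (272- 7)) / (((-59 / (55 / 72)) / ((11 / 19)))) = -121 / 6416604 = -0.00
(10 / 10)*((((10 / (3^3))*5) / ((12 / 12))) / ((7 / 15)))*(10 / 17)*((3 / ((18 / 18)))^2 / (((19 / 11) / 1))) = 27500 / 2261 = 12.16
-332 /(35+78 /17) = -5644 /673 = -8.39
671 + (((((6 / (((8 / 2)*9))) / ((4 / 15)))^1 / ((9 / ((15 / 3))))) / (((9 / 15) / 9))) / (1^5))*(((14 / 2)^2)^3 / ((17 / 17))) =14722229 / 24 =613426.21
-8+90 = 82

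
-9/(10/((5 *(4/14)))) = -9/7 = -1.29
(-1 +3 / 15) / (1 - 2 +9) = -1 / 10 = -0.10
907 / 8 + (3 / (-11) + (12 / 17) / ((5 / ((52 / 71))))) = 60121267 / 531080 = 113.21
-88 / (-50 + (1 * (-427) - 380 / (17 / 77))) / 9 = 1496 / 336321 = 0.00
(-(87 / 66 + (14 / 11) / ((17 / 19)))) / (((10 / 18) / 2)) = -1845 / 187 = -9.87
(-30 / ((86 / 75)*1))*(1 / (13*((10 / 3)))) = -675 / 1118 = -0.60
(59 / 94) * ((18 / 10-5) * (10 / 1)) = -944 / 47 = -20.09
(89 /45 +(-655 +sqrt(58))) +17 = -28621 /45 +sqrt(58) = -628.41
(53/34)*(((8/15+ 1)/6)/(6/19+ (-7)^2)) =23161/2867220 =0.01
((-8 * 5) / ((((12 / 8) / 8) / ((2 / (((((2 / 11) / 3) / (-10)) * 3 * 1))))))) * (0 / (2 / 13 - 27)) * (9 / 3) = 0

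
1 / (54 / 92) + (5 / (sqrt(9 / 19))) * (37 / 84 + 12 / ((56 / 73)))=118.55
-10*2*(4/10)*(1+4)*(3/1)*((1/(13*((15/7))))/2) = -28/13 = -2.15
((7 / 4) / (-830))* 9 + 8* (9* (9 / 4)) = 537777 / 3320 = 161.98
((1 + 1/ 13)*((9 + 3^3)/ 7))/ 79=72/ 1027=0.07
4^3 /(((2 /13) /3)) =1248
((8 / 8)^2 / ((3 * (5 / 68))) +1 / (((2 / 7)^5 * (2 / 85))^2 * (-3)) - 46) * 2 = -3401473639279 / 10240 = -332175160.09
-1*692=-692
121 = 121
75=75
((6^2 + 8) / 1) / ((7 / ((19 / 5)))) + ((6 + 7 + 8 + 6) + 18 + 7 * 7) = 4126 / 35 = 117.89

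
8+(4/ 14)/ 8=225/ 28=8.04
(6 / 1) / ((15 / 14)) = 28 / 5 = 5.60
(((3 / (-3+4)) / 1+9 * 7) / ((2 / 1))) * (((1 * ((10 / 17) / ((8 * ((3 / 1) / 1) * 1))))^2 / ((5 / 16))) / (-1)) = -55 / 867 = -0.06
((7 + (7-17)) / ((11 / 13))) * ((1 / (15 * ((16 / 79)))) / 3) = -1027 / 2640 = -0.39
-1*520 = -520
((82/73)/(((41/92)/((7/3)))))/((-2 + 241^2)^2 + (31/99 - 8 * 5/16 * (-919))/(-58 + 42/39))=62905920/36079293539162677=0.00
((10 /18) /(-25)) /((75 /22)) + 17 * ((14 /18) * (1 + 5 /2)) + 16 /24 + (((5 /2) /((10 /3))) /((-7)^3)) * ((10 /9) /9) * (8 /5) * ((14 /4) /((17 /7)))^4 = 17640661009 /375844500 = 46.94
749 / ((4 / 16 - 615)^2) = 11984 / 6046681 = 0.00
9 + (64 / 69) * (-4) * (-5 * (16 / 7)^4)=85377101 / 165669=515.35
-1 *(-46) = 46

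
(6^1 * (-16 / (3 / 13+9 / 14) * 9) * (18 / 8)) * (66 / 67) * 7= -54486432 / 3551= -15343.97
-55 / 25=-11 / 5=-2.20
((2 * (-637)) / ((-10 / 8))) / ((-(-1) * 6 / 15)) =2548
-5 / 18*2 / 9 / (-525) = 1 / 8505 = 0.00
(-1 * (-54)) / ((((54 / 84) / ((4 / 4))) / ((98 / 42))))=196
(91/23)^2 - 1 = 7752/529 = 14.65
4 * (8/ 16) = 2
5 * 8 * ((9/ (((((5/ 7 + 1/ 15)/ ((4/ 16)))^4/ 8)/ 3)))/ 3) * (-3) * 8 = -16409334375/ 22606088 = -725.88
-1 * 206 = -206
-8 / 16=-1 / 2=-0.50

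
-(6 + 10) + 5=-11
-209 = -209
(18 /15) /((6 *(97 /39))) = 0.08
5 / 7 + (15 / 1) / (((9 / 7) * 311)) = 4910 / 6531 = 0.75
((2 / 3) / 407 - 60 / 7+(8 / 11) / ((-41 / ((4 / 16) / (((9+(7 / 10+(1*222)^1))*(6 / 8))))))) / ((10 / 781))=-669.30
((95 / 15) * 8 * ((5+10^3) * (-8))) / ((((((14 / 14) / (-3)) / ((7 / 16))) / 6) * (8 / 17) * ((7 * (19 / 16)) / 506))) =414960480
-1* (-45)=45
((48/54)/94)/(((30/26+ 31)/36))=104/9823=0.01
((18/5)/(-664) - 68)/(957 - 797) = -112889/265600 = -0.43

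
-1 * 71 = -71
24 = 24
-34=-34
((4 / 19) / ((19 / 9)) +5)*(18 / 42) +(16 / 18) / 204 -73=-11733154 / 165699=-70.81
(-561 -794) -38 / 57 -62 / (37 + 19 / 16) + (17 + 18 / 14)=-17180767 / 12831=-1339.00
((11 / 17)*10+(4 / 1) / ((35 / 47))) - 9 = 1691 / 595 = 2.84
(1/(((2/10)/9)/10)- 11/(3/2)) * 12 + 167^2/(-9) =19919/9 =2213.22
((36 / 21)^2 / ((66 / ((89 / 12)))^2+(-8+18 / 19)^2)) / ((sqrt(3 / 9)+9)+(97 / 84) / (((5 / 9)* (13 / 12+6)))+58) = 5255204623044840 / 15513746639818184401 - 3718755040500* sqrt(3) / 2216249519974026343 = 0.00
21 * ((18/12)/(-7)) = -9/2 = -4.50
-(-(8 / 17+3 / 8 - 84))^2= -127893481 / 18496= -6914.66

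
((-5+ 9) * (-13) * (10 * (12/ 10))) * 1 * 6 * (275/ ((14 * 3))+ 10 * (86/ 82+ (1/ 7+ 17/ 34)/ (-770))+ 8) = -2070706560/ 22099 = -93701.37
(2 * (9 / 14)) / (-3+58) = 9 / 385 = 0.02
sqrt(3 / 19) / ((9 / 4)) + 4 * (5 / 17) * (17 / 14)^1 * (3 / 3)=4 * sqrt(57) / 171 + 10 / 7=1.61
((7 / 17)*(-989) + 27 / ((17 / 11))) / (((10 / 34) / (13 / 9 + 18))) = -25767.78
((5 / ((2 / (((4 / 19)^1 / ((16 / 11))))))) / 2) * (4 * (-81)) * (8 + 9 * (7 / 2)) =-2315.43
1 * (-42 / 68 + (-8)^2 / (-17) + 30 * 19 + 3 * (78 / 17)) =579.38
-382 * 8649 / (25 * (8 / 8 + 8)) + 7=-366927 / 25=-14677.08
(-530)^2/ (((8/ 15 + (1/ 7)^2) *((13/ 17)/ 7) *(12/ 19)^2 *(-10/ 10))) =-739114964875/ 63492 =-11641072.34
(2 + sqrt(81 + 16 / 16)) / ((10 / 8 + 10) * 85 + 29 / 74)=296 / 141583 + 148 * sqrt(82) / 141583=0.01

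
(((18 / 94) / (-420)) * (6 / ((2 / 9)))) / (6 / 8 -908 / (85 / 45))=459 / 17895955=0.00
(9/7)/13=9/91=0.10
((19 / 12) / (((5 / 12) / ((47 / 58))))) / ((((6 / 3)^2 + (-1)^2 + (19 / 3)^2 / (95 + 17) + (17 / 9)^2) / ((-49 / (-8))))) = 24810219 / 11741665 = 2.11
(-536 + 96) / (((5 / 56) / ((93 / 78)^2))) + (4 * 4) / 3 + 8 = -3545096 / 507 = -6992.30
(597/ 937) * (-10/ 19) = -5970/ 17803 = -0.34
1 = 1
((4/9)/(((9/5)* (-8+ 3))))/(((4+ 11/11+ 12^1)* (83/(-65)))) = 260/114291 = 0.00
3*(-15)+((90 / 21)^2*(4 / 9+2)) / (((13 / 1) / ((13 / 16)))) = -4135 / 98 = -42.19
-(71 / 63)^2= -5041 / 3969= -1.27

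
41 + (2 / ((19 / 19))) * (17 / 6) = 140 / 3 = 46.67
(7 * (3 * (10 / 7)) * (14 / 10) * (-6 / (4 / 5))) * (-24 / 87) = 2520 / 29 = 86.90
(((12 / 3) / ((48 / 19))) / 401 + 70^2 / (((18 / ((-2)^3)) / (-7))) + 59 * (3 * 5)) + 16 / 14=1630028507 / 101052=16130.59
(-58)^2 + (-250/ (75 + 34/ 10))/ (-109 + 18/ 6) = 3364.03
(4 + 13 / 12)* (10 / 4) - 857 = -20263 / 24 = -844.29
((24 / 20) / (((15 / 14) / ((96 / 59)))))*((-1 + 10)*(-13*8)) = -2515968 / 1475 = -1705.74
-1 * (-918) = 918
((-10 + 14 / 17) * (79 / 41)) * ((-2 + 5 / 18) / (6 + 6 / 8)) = 254696 / 56457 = 4.51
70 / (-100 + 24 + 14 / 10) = -350 / 373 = -0.94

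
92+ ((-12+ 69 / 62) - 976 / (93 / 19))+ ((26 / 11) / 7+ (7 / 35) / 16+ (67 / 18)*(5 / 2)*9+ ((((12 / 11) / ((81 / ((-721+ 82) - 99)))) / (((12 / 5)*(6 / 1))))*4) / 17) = -3010553387 / 87650640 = -34.35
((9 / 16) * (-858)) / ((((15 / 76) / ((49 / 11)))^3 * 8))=-10490408383 / 15125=-693580.72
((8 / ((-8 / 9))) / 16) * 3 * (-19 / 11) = 513 / 176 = 2.91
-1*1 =-1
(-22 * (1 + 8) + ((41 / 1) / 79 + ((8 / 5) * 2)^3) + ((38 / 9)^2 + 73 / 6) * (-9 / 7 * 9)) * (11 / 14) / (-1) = 778296189 / 1935500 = 402.12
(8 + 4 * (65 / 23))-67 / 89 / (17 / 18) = 644034 / 34799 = 18.51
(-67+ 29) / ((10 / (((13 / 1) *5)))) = -247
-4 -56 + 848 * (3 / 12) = 152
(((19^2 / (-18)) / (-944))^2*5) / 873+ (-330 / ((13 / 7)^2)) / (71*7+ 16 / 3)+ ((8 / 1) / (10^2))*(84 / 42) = -0.03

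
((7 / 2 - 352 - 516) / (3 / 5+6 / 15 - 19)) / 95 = 91 / 180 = 0.51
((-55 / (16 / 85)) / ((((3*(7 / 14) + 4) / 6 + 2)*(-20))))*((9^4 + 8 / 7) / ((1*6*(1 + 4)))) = 1717969 / 1568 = 1095.64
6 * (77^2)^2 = 210918246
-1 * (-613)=613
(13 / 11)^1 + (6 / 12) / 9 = 245 / 198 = 1.24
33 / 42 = 0.79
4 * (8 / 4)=8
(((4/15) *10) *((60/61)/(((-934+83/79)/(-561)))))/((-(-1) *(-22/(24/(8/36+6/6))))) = -69621120/49454713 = -1.41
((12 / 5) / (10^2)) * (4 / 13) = 12 / 1625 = 0.01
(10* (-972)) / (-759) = 3240 / 253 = 12.81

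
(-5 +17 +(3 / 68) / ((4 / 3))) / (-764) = -3273 / 207808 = -0.02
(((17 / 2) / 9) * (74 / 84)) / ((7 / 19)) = 11951 / 5292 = 2.26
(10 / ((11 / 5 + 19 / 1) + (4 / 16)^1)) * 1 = 200 / 429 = 0.47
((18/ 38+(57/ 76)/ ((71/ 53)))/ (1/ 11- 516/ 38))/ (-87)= 20449/ 23217284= 0.00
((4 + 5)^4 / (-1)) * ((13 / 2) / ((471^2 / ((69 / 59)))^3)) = -38435553 / 6151541313342328342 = -0.00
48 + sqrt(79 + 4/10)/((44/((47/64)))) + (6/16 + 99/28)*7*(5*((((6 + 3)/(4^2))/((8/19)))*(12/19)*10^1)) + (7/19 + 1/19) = 47*sqrt(1985)/14080 + 2926435/2432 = 1203.45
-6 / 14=-3 / 7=-0.43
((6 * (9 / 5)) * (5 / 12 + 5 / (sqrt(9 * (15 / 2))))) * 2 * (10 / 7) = 31.64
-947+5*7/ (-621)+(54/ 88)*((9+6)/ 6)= -51670901/ 54648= -945.52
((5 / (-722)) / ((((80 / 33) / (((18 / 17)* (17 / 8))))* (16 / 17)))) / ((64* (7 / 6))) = -15147 / 165609472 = -0.00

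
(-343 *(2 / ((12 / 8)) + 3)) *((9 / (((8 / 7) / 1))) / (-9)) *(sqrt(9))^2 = 93639 / 8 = 11704.88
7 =7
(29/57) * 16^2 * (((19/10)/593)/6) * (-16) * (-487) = 14461952/26685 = 541.95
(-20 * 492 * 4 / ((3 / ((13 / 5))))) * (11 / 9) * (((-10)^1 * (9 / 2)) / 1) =1876160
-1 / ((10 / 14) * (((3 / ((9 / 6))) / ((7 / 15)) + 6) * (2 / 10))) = -49 / 72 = -0.68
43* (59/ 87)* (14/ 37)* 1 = 35518/ 3219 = 11.03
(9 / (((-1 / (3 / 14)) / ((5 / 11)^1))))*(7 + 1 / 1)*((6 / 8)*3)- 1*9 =-1908 / 77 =-24.78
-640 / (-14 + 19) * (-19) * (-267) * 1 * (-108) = 70129152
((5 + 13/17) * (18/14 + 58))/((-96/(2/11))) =-2905/4488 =-0.65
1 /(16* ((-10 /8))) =-1 /20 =-0.05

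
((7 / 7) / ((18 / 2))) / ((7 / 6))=0.10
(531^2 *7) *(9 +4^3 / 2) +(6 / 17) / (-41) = 56403196473 / 697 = 80922806.99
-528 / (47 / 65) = -34320 / 47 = -730.21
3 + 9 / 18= 7 / 2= 3.50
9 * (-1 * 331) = -2979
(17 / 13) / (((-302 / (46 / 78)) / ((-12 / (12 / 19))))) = 7429 / 153114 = 0.05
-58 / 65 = -0.89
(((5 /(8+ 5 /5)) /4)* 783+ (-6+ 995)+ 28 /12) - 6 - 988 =1273 /12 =106.08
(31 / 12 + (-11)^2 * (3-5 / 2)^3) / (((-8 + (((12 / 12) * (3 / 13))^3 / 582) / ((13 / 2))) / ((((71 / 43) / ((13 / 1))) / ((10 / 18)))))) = -3858338445 / 7624184488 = -0.51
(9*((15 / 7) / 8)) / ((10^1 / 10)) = 135 / 56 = 2.41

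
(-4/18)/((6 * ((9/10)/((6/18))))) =-10/729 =-0.01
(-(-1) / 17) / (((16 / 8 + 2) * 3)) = 1 / 204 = 0.00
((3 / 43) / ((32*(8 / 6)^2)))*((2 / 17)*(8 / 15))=9 / 116960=0.00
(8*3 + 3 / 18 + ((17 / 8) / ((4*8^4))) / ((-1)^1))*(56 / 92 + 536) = 19546990133 / 1507328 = 12967.97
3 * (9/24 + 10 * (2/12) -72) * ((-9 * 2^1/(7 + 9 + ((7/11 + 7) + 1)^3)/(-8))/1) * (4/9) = -2234749/7029368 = -0.32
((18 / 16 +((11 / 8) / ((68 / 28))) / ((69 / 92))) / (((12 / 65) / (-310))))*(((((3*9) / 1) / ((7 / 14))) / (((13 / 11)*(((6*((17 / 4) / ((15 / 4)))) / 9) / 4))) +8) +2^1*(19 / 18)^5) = -797125.97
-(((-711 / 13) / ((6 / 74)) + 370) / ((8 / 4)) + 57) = 2477 / 26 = 95.27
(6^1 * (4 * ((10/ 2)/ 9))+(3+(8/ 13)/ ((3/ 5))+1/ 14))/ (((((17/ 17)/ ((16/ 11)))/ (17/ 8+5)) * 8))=180823/ 8008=22.58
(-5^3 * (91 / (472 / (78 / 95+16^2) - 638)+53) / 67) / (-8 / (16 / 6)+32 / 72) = 461473444125 / 11958995222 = 38.59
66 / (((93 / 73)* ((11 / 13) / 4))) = 7592 / 31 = 244.90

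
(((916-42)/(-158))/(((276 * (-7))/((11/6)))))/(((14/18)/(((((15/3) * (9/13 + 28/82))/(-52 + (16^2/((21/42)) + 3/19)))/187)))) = 994555/2453294962664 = 0.00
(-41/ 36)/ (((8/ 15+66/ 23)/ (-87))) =136735/ 4696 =29.12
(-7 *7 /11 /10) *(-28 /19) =686 /1045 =0.66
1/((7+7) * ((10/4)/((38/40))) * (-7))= -19/4900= -0.00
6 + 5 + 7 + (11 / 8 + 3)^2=2377 / 64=37.14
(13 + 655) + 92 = 760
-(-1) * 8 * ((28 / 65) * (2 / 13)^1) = 448 / 845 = 0.53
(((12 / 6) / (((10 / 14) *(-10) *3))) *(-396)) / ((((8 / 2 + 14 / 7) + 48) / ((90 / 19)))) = 308 / 95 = 3.24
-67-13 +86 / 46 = -1797 / 23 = -78.13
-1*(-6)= 6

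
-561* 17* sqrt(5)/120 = -3179* sqrt(5)/40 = -177.71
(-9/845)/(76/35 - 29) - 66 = -3491181/52897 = -66.00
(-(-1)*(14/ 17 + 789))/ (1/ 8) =107416/ 17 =6318.59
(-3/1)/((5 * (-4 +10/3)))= 9/10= 0.90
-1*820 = -820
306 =306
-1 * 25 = -25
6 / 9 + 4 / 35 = 82 / 105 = 0.78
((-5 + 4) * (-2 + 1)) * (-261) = -261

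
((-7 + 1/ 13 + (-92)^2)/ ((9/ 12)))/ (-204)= -109942/ 1989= -55.28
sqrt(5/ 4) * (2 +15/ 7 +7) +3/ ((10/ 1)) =12.76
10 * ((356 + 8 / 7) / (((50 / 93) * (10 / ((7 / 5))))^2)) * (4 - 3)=60543 / 250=242.17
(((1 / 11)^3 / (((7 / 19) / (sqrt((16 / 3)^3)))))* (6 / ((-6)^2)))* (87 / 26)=8816* sqrt(3) / 1090089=0.01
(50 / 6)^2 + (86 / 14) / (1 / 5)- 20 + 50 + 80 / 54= 24880 / 189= 131.64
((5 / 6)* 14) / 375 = 7 / 225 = 0.03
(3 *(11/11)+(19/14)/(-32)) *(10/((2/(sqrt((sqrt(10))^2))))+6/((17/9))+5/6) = 541925/45696+6625 *sqrt(10)/448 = 58.62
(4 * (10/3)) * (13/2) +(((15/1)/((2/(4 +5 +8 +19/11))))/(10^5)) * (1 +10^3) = 5284357/60000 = 88.07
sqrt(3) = 1.73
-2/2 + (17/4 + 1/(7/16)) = 155/28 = 5.54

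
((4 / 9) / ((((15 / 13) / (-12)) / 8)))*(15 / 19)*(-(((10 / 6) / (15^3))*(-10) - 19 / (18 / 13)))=-9251008 / 23085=-400.74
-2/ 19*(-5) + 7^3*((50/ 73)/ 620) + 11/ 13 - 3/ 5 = 6435829/ 5589610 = 1.15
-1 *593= -593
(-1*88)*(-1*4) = 352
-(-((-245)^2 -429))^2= -3551683216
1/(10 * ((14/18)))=9/70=0.13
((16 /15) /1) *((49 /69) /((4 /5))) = 196 /207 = 0.95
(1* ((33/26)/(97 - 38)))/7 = 0.00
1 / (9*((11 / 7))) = 7 / 99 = 0.07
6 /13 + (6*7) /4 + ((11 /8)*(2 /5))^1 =2993 /260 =11.51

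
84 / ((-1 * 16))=-21 / 4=-5.25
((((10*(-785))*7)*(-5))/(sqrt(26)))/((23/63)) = 8654625*sqrt(26)/299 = 147592.31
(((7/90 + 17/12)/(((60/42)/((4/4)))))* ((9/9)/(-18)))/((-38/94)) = 0.14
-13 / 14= -0.93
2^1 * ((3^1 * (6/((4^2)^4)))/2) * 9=81/32768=0.00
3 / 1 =3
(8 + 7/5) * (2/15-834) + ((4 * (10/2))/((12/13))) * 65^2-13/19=39758752/475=83702.64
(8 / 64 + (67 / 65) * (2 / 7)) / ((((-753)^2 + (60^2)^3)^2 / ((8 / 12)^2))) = 509 / 5942760219028288672601130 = 0.00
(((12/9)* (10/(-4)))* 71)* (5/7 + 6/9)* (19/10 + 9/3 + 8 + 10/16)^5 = -95420716250165359/645120000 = -147911576.53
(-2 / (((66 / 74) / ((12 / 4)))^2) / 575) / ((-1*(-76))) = -1369 / 2643850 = -0.00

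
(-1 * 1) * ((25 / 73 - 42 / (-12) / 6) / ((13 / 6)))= -811 / 1898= -0.43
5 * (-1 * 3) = -15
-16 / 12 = -4 / 3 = -1.33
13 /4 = 3.25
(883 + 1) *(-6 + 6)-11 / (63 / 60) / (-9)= 220 / 189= 1.16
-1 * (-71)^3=357911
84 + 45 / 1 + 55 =184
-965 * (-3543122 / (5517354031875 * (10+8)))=341911273 / 9931237257375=0.00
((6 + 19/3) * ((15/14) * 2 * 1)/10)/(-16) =-37/224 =-0.17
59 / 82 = 0.72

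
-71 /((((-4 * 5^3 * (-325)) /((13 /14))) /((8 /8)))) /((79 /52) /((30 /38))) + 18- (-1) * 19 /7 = 38864783 /1876250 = 20.71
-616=-616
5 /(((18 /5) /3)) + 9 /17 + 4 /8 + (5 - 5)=5.20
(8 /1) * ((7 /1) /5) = 56 /5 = 11.20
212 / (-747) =-212 / 747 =-0.28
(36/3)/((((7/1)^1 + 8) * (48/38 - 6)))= -38/225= -0.17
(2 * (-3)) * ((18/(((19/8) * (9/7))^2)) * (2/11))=-25088/11913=-2.11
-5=-5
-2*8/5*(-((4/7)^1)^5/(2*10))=4096/420175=0.01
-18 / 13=-1.38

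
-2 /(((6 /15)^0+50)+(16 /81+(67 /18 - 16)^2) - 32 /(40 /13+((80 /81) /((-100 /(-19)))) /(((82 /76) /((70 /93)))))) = -1043258616 /100134975499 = -0.01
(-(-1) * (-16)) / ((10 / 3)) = -24 / 5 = -4.80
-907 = -907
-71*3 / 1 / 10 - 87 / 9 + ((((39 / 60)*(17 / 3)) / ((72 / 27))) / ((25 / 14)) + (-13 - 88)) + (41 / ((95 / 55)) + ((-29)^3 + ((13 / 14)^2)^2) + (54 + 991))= -401174276206 / 17107125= -23450.71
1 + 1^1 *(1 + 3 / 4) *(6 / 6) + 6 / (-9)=25 / 12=2.08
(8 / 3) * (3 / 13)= 8 / 13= 0.62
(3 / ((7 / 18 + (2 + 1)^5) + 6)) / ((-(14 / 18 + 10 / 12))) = -972 / 130181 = -0.01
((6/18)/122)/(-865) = -1/316590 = -0.00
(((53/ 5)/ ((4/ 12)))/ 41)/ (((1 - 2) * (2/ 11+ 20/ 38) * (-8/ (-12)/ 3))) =-299079/ 60680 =-4.93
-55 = -55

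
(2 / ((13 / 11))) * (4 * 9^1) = 792 / 13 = 60.92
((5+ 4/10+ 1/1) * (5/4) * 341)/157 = 2728/157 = 17.38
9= 9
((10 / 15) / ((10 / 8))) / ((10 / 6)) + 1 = 33 / 25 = 1.32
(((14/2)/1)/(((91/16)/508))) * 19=154432/13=11879.38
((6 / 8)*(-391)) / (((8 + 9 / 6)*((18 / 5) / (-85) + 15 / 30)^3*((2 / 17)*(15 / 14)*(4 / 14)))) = -10001117743750 / 1118413511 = -8942.24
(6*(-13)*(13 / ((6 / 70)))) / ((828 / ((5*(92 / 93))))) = -59150 / 837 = -70.67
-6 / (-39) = 2 / 13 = 0.15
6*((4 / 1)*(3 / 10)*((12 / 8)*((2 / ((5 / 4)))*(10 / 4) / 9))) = 24 / 5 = 4.80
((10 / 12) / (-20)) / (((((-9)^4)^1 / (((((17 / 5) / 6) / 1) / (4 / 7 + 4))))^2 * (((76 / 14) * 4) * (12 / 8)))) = -99127 / 217084407378739200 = -0.00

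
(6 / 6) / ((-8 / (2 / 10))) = -1 / 40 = -0.02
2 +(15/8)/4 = 79/32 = 2.47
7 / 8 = 0.88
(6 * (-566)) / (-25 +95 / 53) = 29998 / 205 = 146.33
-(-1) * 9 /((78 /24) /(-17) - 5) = -612 /353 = -1.73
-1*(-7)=7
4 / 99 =0.04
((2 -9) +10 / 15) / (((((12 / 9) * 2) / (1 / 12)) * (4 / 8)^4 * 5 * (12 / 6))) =-19 / 60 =-0.32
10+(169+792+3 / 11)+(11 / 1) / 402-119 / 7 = 4219915 / 4422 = 954.30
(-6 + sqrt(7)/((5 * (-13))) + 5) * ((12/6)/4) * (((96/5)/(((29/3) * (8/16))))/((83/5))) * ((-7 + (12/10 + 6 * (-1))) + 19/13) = 193536 * sqrt(7)/10169575 + 193536/156455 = 1.29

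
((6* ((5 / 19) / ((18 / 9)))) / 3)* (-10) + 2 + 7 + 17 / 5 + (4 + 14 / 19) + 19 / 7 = 17.22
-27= -27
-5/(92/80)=-100/23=-4.35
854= 854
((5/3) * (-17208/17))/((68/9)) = -64530/289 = -223.29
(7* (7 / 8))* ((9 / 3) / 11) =147 / 88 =1.67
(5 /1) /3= 5 /3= 1.67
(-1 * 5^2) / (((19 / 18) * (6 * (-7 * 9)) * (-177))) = -25 / 70623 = -0.00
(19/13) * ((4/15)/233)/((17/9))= 228/257465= 0.00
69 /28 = 2.46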